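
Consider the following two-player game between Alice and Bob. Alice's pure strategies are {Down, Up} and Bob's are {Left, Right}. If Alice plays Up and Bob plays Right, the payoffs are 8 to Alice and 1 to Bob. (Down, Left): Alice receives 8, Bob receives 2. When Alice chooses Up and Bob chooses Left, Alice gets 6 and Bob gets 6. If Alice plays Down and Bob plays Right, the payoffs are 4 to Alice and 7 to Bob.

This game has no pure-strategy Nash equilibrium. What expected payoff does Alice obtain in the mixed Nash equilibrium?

For Alice to be willing to mix, Alice must be indifferent between Down and Up, which pins down Bob's mix.
  Alice's payoff from Down: q·8 + (1−q)·4 = 4q + 4
  Alice's payoff from Up: q·6 + (1−q)·8 = -2q + 8
  4q + 4 = -2q + 8  ⇒  6q = 4  ⇒  q = 2/3.
At equilibrium Alice is indifferent across rows, so Alice's payoff equals the payoff from Down: (2/3)·8 + (1/3)·4 = 20/3.

20/3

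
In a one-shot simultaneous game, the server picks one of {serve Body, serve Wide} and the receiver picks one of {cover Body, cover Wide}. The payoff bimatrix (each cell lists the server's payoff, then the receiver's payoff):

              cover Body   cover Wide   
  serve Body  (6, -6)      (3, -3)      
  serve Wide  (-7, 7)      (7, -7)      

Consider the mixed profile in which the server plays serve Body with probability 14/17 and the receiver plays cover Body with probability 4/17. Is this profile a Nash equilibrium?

Yes

Check the receiver's indifference given the server's mix p = 14/17:
  payoff from cover Body = -63/17; payoff from cover Wide = -63/17 — equal.
Check the server's indifference given the receiver's mix q = 4/17:
  payoff from serve Body = 63/17; payoff from serve Wide = 63/17 — equal.
Both players are indifferent, so neither can profitably deviate.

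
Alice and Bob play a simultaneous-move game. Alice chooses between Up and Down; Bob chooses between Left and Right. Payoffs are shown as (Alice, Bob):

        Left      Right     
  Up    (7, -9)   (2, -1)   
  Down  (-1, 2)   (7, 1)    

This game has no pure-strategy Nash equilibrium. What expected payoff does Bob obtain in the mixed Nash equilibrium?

For Bob to be willing to mix, Bob must be indifferent between Left and Right, which pins down Alice's mix.
  Bob's expected payoff from Left: p·(-9) + (1−p)·2 = -11p + 2
  Bob's expected payoff from Right: p·(-1) + (1−p)·1 = -2p + 1
  -11p + 2 = -2p + 1  ⇒  -9p = -1  ⇒  p = 1/9.
At equilibrium Bob is indifferent across columns, so Bob's payoff equals the payoff from Left: (1/9)·(-9) + (8/9)·2 = 7/9.

7/9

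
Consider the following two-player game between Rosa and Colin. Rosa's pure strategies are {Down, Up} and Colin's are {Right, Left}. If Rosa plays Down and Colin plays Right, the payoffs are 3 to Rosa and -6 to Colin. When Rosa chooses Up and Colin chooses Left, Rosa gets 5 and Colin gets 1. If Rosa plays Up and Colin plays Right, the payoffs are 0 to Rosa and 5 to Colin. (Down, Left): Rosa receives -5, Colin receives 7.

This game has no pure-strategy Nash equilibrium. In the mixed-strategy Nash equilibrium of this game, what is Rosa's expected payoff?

Rosa's indifference between Down and Up determines Colin's mixing probability q:
  Rosa's payoff to Down: q·3 + (1−q)·(-5) = 8q - 5
  Rosa's payoff to Up: q·0 + (1−q)·5 = -5q + 5
  8q - 5 = -5q + 5  ⇒  13q = 10  ⇒  q = 10/13.
At equilibrium Rosa is indifferent across rows, so Rosa's payoff equals the payoff from Down: (10/13)·3 + (3/13)·(-5) = 15/13.

15/13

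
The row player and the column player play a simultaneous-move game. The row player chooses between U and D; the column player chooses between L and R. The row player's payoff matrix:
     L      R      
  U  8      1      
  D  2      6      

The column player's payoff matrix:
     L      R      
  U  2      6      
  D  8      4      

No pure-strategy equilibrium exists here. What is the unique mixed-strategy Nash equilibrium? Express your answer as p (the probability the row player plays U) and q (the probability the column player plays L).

p = 1/2, q = 5/11

Set the column player's expected payoff from L equal to that from R:
  the column player's payoff to L: p·2 + (1−p)·8 = -6p + 8
  the column player's payoff to R: p·6 + (1−p)·4 = 2p + 4
  -6p + 8 = 2p + 4  ⇒  -8p = -4  ⇒  p = 1/2.
The column player's mix must leave the row player indifferent between U and D.
  the row player's expected payoff from U: q·8 + (1−q)·1 = 7q + 1
  the row player's expected payoff from D: q·2 + (1−q)·6 = -4q + 6
  7q + 1 = -4q + 6  ⇒  11q = 5  ⇒  q = 5/11.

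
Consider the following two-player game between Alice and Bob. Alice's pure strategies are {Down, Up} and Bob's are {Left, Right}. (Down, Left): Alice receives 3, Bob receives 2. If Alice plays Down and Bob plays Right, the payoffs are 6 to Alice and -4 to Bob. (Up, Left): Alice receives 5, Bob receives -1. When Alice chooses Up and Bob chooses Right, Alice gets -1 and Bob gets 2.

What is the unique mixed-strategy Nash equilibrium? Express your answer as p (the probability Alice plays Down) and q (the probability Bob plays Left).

For Bob to be willing to mix, Bob must be indifferent between Left and Right, which pins down Alice's mix.
  Bob's payoff to Left: p·2 + (1−p)·(-1) = 3p - 1
  Bob's payoff to Right: p·(-4) + (1−p)·2 = -6p + 2
  3p - 1 = -6p + 2  ⇒  9p = 3  ⇒  p = 1/3.
Alice's indifference between Down and Up determines Bob's mixing probability q:
  Alice's payoff from Down: q·3 + (1−q)·6 = -3q + 6
  Alice's payoff from Up: q·5 + (1−q)·(-1) = 6q - 1
  -3q + 6 = 6q - 1  ⇒  -9q = -7  ⇒  q = 7/9.

p = 1/3, q = 7/9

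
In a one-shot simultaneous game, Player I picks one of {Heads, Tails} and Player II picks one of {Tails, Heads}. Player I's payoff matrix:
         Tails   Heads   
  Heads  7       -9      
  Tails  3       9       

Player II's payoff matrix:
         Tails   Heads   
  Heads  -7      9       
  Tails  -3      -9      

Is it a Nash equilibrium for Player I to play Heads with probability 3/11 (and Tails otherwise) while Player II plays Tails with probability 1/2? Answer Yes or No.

Given Player II's mix q = 1/2, Player I's payoff from Heads is -1 but from Tails is 6. Player I strictly prefers Tails, so Player I would not mix.
So the proposed profile is not a Nash equilibrium.

No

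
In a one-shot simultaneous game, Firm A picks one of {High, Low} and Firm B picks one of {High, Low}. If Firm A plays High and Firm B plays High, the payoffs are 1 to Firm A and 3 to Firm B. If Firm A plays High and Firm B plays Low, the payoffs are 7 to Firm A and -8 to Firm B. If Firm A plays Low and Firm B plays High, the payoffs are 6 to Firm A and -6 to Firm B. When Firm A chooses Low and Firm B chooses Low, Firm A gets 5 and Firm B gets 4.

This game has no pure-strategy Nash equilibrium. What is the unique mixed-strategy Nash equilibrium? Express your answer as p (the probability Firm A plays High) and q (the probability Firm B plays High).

p = 10/21, q = 2/7

Firm A's mix must leave Firm B indifferent between High and Low.
  Firm B's payoff from High: p·3 + (1−p)·(-6) = 9p - 6
  Firm B's payoff from Low: p·(-8) + (1−p)·4 = -12p + 4
  9p - 6 = -12p + 4  ⇒  21p = 10  ⇒  p = 10/21.
Firm B's mix must leave Firm A indifferent between High and Low.
  Firm A's expected payoff from High: q·1 + (1−q)·7 = -6q + 7
  Firm A's expected payoff from Low: q·6 + (1−q)·5 = q + 5
  -6q + 7 = q + 5  ⇒  -7q = -2  ⇒  q = 2/7.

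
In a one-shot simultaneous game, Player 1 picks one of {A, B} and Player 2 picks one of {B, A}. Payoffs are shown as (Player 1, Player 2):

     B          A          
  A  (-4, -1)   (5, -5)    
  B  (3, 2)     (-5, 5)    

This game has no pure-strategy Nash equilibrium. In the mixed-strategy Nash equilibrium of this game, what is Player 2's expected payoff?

In a mixed equilibrium Player 2 is indifferent between B and A; this condition fixes p.
  Player 2's payoff to B: p·(-1) + (1−p)·2 = -3p + 2
  Player 2's payoff to A: p·(-5) + (1−p)·5 = -10p + 5
  -3p + 2 = -10p + 5  ⇒  7p = 3  ⇒  p = 3/7.
At equilibrium Player 2 is indifferent across columns, so Player 2's payoff equals the payoff from B: (3/7)·(-1) + (4/7)·2 = 5/7.

5/7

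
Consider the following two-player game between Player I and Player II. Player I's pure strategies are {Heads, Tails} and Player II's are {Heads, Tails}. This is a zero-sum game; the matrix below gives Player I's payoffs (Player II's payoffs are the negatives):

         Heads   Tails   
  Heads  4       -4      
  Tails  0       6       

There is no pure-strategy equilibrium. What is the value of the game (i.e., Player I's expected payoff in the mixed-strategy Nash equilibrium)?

v = 12/7

Player I's indifference between Heads and Tails determines Player II's mixing probability q:
  Player I's expected payoff from Heads: q·4 + (1−q)·(-4) = 8q - 4
  Player I's expected payoff from Tails: q·0 + (1−q)·6 = -6q + 6
  8q - 4 = -6q + 6  ⇒  14q = 10  ⇒  q = 5/7.
The value is Player I's expected payoff against this mix (using Heads): (5/7)·4 + (2/7)·(-4) = 12/7.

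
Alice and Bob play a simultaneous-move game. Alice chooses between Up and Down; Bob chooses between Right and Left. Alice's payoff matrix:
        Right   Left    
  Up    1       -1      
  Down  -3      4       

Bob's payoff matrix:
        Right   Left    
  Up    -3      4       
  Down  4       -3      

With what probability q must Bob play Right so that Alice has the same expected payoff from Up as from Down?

q = 5/9

Set Alice's expected payoff from Up equal to that from Down:
  Alice's payoff to Up: q·1 + (1−q)·(-1) = 2q - 1
  Alice's payoff to Down: q·(-3) + (1−q)·4 = -7q + 4
  2q - 1 = -7q + 4  ⇒  9q = 5  ⇒  q = 5/9.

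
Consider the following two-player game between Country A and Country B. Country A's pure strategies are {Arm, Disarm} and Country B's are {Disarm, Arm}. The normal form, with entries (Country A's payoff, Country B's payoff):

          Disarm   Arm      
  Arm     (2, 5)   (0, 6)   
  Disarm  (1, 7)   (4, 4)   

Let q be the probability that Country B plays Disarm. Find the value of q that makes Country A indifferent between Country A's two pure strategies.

Country A's indifference between Arm and Disarm determines Country B's mixing probability q:
  Country A's expected payoff from Arm: q·2 + (1−q)·0 = 2q
  Country A's expected payoff from Disarm: q·1 + (1−q)·4 = -3q + 4
  2q = -3q + 4  ⇒  5q = 4  ⇒  q = 4/5.

q = 4/5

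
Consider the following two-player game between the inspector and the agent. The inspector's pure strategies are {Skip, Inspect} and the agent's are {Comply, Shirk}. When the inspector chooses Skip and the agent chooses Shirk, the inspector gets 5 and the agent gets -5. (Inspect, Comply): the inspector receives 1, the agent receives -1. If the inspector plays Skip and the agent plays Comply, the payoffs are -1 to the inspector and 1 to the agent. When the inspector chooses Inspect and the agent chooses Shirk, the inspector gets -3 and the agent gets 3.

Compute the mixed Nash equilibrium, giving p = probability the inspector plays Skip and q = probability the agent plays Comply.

p = 2/5, q = 4/5

Set the agent's expected payoff from Comply equal to that from Shirk:
  the agent's payoff to Comply: p·1 + (1−p)·(-1) = 2p - 1
  the agent's payoff to Shirk: p·(-5) + (1−p)·3 = -8p + 3
  2p - 1 = -8p + 3  ⇒  10p = 4  ⇒  p = 2/5.
The agent's mix must leave the inspector indifferent between Skip and Inspect.
  the inspector's payoff from Skip: q·(-1) + (1−q)·5 = -6q + 5
  the inspector's payoff from Inspect: q·1 + (1−q)·(-3) = 4q - 3
  -6q + 5 = 4q - 3  ⇒  -10q = -8  ⇒  q = 4/5.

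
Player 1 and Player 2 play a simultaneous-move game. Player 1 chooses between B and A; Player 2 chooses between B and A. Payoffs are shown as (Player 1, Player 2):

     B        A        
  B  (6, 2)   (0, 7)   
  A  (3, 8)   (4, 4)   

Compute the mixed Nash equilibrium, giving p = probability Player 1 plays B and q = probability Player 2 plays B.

Player 2's indifference between B and A determines Player 1's mixing probability p:
  Player 2's expected payoff from B: p·2 + (1−p)·8 = -6p + 8
  Player 2's expected payoff from A: p·7 + (1−p)·4 = 3p + 4
  -6p + 8 = 3p + 4  ⇒  -9p = -4  ⇒  p = 4/9.
Set Player 1's expected payoff from B equal to that from A:
  Player 1's payoff from B: q·6 + (1−q)·0 = 6q
  Player 1's payoff from A: q·3 + (1−q)·4 = -q + 4
  6q = -q + 4  ⇒  7q = 4  ⇒  q = 4/7.

p = 4/9, q = 4/7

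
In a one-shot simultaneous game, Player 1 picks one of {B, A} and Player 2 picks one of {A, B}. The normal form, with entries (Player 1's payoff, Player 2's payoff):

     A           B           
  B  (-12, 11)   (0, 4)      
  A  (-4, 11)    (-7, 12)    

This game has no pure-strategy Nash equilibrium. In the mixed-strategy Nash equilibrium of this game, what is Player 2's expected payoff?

Player 1's mix must leave Player 2 indifferent between A and B.
  Player 2's expected payoff from A: p·11 + (1−p)·11 = 11
  Player 2's expected payoff from B: p·4 + (1−p)·12 = -8p + 12
  11 = -8p + 12  ⇒  8p = 1  ⇒  p = 1/8.
At equilibrium Player 2 is indifferent across columns, so Player 2's payoff equals the payoff from A: (1/8)·11 + (7/8)·11 = 11.

11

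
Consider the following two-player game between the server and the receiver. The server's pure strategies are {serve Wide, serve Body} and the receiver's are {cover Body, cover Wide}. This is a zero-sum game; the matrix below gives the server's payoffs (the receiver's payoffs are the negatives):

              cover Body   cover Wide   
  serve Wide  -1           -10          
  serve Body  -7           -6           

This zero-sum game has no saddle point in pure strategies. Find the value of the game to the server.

v = -32/5

In a mixed equilibrium the server is indifferent between serve Wide and serve Body; this condition fixes q.
  the server's expected payoff from serve Wide: q·(-1) + (1−q)·(-10) = 9q - 10
  the server's expected payoff from serve Body: q·(-7) + (1−q)·(-6) = -q - 6
  9q - 10 = -q - 6  ⇒  10q = 4  ⇒  q = 2/5.
The value is the server's expected payoff against this mix (using serve Wide): (2/5)·(-1) + (3/5)·(-10) = -32/5.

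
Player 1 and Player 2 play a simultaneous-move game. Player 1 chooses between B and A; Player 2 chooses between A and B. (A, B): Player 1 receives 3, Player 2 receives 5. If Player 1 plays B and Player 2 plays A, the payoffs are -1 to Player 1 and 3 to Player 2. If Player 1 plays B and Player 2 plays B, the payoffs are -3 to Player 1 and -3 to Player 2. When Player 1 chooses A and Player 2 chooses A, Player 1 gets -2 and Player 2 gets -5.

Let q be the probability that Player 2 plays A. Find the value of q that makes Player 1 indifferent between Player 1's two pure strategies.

Player 2's mix must leave Player 1 indifferent between B and A.
  Player 1's payoff from B: q·(-1) + (1−q)·(-3) = 2q - 3
  Player 1's payoff from A: q·(-2) + (1−q)·3 = -5q + 3
  2q - 3 = -5q + 3  ⇒  7q = 6  ⇒  q = 6/7.

q = 6/7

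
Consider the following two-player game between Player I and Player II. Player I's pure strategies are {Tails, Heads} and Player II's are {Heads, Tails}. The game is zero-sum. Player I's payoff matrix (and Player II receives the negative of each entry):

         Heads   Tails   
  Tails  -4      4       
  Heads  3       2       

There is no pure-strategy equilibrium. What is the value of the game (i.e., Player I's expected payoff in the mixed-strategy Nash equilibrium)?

v = 20/9

For Player I to be willing to mix, Player I must be indifferent between Tails and Heads, which pins down Player II's mix.
  Player I's expected payoff from Tails: q·(-4) + (1−q)·4 = -8q + 4
  Player I's expected payoff from Heads: q·3 + (1−q)·2 = q + 2
  -8q + 4 = q + 2  ⇒  -9q = -2  ⇒  q = 2/9.
The value is Player I's expected payoff against this mix (using Tails): (2/9)·(-4) + (7/9)·4 = 20/9.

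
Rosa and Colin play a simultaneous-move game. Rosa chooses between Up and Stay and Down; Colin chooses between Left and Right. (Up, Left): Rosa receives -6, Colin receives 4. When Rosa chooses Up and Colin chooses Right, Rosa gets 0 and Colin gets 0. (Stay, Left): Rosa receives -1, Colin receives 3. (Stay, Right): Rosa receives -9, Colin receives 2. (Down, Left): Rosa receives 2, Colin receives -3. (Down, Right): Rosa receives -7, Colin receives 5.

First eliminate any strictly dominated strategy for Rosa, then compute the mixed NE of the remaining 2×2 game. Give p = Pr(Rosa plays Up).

p = 2/3

Rosa's strategy Stay is strictly dominated by Down: 2 > -1 and -7 > -9. Eliminate Stay.
Colin's indifference between Left and Right determines Rosa's mixing probability p:
  Colin's payoff to Left: p·4 + (1−p)·(-3) = 7p - 3
  Colin's payoff to Right: p·0 + (1−p)·5 = -5p + 5
  7p - 3 = -5p + 5  ⇒  12p = 8  ⇒  p = 2/3.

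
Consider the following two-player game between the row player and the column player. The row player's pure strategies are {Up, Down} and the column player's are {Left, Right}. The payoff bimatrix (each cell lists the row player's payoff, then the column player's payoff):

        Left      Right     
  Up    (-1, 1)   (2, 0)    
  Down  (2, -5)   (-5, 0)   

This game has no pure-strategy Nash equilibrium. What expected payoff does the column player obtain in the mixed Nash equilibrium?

0

Set the column player's expected payoff from Left equal to that from Right:
  the column player's expected payoff from Left: p·1 + (1−p)·(-5) = 6p - 5
  the column player's expected payoff from Right: p·0 + (1−p)·0 = 0
  6p - 5 = 0  ⇒  6p = 5  ⇒  p = 5/6.
At equilibrium the column player is indifferent across columns, so the column player's payoff equals the payoff from Left: (5/6)·1 + (1/6)·(-5) = 0.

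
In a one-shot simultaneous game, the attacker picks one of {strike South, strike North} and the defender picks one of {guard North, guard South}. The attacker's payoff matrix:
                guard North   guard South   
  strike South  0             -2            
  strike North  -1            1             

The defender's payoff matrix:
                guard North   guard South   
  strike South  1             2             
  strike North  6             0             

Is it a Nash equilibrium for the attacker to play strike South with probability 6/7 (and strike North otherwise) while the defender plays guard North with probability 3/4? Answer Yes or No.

Check the defender's indifference given the attacker's mix p = 6/7:
  payoff from guard North = 12/7; payoff from guard South = 12/7 — equal.
Check the attacker's indifference given the defender's mix q = 3/4:
  payoff from strike South = -1/2; payoff from strike North = -1/2 — equal.
Both players are indifferent, so neither can profitably deviate.

Yes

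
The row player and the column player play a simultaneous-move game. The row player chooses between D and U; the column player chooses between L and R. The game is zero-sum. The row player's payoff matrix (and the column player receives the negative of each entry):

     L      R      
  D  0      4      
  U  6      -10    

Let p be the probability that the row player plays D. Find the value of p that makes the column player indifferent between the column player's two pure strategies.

The row player's mix must leave the column player indifferent between L and R.
  the column player's expected payoff from L: p·0 + (1−p)·(-6) = 6p - 6
  the column player's expected payoff from R: p·(-4) + (1−p)·10 = -14p + 10
  6p - 6 = -14p + 10  ⇒  20p = 16  ⇒  p = 4/5.

p = 4/5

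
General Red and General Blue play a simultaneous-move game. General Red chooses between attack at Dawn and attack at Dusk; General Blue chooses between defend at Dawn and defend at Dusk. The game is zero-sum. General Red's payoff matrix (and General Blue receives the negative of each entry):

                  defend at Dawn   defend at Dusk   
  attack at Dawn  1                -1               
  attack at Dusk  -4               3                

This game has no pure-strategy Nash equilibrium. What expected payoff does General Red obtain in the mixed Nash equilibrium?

General Red's indifference between attack at Dawn and attack at Dusk determines General Blue's mixing probability q:
  General Red's payoff to attack at Dawn: q·1 + (1−q)·(-1) = 2q - 1
  General Red's payoff to attack at Dusk: q·(-4) + (1−q)·3 = -7q + 3
  2q - 1 = -7q + 3  ⇒  9q = 4  ⇒  q = 4/9.
At equilibrium General Red is indifferent across rows, so General Red's payoff equals the payoff from attack at Dawn: (4/9)·1 + (5/9)·(-1) = -1/9.

-1/9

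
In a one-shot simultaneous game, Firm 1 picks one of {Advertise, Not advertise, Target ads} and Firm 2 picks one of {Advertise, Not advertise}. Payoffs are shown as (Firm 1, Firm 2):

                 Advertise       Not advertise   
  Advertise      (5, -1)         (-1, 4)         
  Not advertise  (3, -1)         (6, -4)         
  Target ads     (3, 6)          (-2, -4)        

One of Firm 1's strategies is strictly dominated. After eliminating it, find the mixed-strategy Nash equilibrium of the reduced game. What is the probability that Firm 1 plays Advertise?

Firm 1's strategy Target ads is strictly dominated by Advertise: 5 > 3 and -1 > -2. Eliminate Target ads.
Firm 1's mix must leave Firm 2 indifferent between Advertise and Not advertise.
  Firm 2's expected payoff from Advertise: p·(-1) + (1−p)·(-1) = -1
  Firm 2's expected payoff from Not advertise: p·4 + (1−p)·(-4) = 8p - 4
  -1 = 8p - 4  ⇒  -8p = -3  ⇒  p = 3/8.

p = 3/8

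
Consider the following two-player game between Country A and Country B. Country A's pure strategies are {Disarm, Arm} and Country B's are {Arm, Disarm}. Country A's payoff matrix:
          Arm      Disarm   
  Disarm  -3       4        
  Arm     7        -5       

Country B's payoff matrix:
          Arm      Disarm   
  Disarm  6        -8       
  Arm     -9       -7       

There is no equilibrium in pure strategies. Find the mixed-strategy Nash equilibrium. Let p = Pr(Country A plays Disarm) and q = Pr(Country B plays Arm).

p = 1/8, q = 9/19

Country A's mix must leave Country B indifferent between Arm and Disarm.
  Country B's payoff from Arm: p·6 + (1−p)·(-9) = 15p - 9
  Country B's payoff from Disarm: p·(-8) + (1−p)·(-7) = -p - 7
  15p - 9 = -p - 7  ⇒  16p = 2  ⇒  p = 1/8.
Country B's mix must leave Country A indifferent between Disarm and Arm.
  Country A's payoff to Disarm: q·(-3) + (1−q)·4 = -7q + 4
  Country A's payoff to Arm: q·7 + (1−q)·(-5) = 12q - 5
  -7q + 4 = 12q - 5  ⇒  -19q = -9  ⇒  q = 9/19.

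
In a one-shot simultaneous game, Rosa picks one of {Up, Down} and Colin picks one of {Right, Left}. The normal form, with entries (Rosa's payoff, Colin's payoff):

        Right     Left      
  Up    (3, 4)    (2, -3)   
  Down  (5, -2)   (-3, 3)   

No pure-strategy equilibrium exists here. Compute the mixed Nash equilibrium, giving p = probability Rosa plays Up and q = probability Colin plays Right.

Set Colin's expected payoff from Right equal to that from Left:
  Colin's payoff to Right: p·4 + (1−p)·(-2) = 6p - 2
  Colin's payoff to Left: p·(-3) + (1−p)·3 = -6p + 3
  6p - 2 = -6p + 3  ⇒  12p = 5  ⇒  p = 5/12.
Colin's mix must leave Rosa indifferent between Up and Down.
  Rosa's payoff from Up: q·3 + (1−q)·2 = q + 2
  Rosa's payoff from Down: q·5 + (1−q)·(-3) = 8q - 3
  q + 2 = 8q - 3  ⇒  -7q = -5  ⇒  q = 5/7.

p = 5/12, q = 5/7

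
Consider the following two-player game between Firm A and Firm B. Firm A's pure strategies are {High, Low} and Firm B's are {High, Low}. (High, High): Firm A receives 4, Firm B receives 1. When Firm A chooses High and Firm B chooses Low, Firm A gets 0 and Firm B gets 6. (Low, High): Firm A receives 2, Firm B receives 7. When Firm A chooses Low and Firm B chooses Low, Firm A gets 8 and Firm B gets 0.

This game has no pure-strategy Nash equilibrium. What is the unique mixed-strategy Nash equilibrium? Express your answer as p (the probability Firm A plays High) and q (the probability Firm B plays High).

p = 7/12, q = 4/5

For Firm B to be willing to mix, Firm B must be indifferent between High and Low, which pins down Firm A's mix.
  Firm B's expected payoff from High: p·1 + (1−p)·7 = -6p + 7
  Firm B's expected payoff from Low: p·6 + (1−p)·0 = 6p
  -6p + 7 = 6p  ⇒  -12p = -7  ⇒  p = 7/12.
For Firm A to be willing to mix, Firm A must be indifferent between High and Low, which pins down Firm B's mix.
  Firm A's payoff from High: q·4 + (1−q)·0 = 4q
  Firm A's payoff from Low: q·2 + (1−q)·8 = -6q + 8
  4q = -6q + 8  ⇒  10q = 8  ⇒  q = 4/5.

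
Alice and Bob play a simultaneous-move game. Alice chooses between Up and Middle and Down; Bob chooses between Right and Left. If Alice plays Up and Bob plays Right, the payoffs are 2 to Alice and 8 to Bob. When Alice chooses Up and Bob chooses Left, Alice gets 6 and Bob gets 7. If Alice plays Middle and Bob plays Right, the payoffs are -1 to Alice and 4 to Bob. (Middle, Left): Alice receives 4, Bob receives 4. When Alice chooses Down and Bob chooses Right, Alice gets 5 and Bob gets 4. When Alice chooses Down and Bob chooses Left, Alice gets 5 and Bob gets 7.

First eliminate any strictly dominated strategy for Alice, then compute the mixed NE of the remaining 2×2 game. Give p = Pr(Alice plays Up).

p = 3/4

Alice's strategy Middle is strictly dominated by Up: 2 > -1 and 6 > 4. Eliminate Middle.
Bob's indifference between Right and Left determines Alice's mixing probability p:
  Bob's payoff from Right: p·8 + (1−p)·4 = 4p + 4
  Bob's payoff from Left: p·7 + (1−p)·7 = 7
  4p + 4 = 7  ⇒  4p = 3  ⇒  p = 3/4.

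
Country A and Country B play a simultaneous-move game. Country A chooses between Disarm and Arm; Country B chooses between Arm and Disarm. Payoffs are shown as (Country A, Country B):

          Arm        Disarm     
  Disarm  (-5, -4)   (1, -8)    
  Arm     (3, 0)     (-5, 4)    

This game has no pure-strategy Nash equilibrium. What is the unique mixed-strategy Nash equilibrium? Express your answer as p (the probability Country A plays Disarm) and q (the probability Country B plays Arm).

In a mixed equilibrium Country B is indifferent between Arm and Disarm; this condition fixes p.
  Country B's payoff to Arm: p·(-4) + (1−p)·0 = -4p
  Country B's payoff to Disarm: p·(-8) + (1−p)·4 = -12p + 4
  -4p = -12p + 4  ⇒  8p = 4  ⇒  p = 1/2.
Country A's indifference between Disarm and Arm determines Country B's mixing probability q:
  Country A's payoff to Disarm: q·(-5) + (1−q)·1 = -6q + 1
  Country A's payoff to Arm: q·3 + (1−q)·(-5) = 8q - 5
  -6q + 1 = 8q - 5  ⇒  -14q = -6  ⇒  q = 3/7.

p = 1/2, q = 3/7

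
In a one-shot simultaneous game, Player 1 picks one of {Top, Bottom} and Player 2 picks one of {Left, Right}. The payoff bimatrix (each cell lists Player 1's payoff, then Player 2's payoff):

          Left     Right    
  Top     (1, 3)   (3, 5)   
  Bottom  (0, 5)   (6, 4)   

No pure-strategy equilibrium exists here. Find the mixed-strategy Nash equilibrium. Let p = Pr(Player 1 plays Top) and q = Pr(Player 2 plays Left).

p = 1/3, q = 3/4

In a mixed equilibrium Player 2 is indifferent between Left and Right; this condition fixes p.
  Player 2's payoff from Left: p·3 + (1−p)·5 = -2p + 5
  Player 2's payoff from Right: p·5 + (1−p)·4 = p + 4
  -2p + 5 = p + 4  ⇒  -3p = -1  ⇒  p = 1/3.
Set Player 1's expected payoff from Top equal to that from Bottom:
  Player 1's payoff from Top: q·1 + (1−q)·3 = -2q + 3
  Player 1's payoff from Bottom: q·0 + (1−q)·6 = -6q + 6
  -2q + 3 = -6q + 6  ⇒  4q = 3  ⇒  q = 3/4.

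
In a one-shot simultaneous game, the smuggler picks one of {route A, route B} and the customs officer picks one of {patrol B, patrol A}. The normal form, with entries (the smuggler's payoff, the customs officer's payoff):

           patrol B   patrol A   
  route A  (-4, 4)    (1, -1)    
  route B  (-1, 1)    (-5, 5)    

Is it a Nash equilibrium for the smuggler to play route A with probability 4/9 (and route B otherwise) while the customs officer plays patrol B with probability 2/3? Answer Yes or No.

Check the customs officer's indifference given the smuggler's mix p = 4/9:
  payoff from patrol B = 7/3; payoff from patrol A = 7/3 — equal.
Check the smuggler's indifference given the customs officer's mix q = 2/3:
  payoff from route A = -7/3; payoff from route B = -7/3 — equal.
Both players are indifferent, so neither can profitably deviate.

Yes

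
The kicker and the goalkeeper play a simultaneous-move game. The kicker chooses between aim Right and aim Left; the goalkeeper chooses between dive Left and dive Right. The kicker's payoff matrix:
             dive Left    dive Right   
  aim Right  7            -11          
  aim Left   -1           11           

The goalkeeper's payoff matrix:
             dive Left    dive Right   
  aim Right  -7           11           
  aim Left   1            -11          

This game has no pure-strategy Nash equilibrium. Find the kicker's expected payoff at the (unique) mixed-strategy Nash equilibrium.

The goalkeeper's mix must leave the kicker indifferent between aim Right and aim Left.
  the kicker's expected payoff from aim Right: q·7 + (1−q)·(-11) = 18q - 11
  the kicker's expected payoff from aim Left: q·(-1) + (1−q)·11 = -12q + 11
  18q - 11 = -12q + 11  ⇒  30q = 22  ⇒  q = 11/15.
At equilibrium the kicker is indifferent across rows, so the kicker's payoff equals the payoff from aim Right: (11/15)·7 + (4/15)·(-11) = 11/5.

11/5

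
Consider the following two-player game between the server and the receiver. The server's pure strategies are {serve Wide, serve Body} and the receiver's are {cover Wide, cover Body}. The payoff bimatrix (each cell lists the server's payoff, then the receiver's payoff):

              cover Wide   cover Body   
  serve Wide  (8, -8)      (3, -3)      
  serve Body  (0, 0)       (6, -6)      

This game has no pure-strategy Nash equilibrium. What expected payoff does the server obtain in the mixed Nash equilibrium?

48/11

The server's indifference between serve Wide and serve Body determines the receiver's mixing probability q:
  the server's expected payoff from serve Wide: q·8 + (1−q)·3 = 5q + 3
  the server's expected payoff from serve Body: q·0 + (1−q)·6 = -6q + 6
  5q + 3 = -6q + 6  ⇒  11q = 3  ⇒  q = 3/11.
At equilibrium the server is indifferent across rows, so the server's payoff equals the payoff from serve Wide: (3/11)·8 + (8/11)·3 = 48/11.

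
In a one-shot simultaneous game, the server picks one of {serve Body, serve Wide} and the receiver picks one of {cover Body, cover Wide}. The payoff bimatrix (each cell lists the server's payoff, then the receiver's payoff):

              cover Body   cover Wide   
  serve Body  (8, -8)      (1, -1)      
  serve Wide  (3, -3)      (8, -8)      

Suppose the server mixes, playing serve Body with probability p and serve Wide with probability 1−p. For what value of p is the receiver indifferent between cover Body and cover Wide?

p = 5/12

Set the receiver's expected payoff from cover Body equal to that from cover Wide:
  the receiver's payoff from cover Body: p·(-8) + (1−p)·(-3) = -5p - 3
  the receiver's payoff from cover Wide: p·(-1) + (1−p)·(-8) = 7p - 8
  -5p - 3 = 7p - 8  ⇒  -12p = -5  ⇒  p = 5/12.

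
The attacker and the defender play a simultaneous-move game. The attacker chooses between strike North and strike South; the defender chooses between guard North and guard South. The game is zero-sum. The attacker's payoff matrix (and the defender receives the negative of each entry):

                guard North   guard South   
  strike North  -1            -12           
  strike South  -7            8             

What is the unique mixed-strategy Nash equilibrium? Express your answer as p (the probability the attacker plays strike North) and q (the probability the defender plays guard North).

p = 15/26, q = 10/13

For the defender to be willing to mix, the defender must be indifferent between guard North and guard South, which pins down the attacker's mix.
  the defender's payoff to guard North: p·1 + (1−p)·7 = -6p + 7
  the defender's payoff to guard South: p·12 + (1−p)·(-8) = 20p - 8
  -6p + 7 = 20p - 8  ⇒  -26p = -15  ⇒  p = 15/26.
For the attacker to be willing to mix, the attacker must be indifferent between strike North and strike South, which pins down the defender's mix.
  the attacker's payoff to strike North: q·(-1) + (1−q)·(-12) = 11q - 12
  the attacker's payoff to strike South: q·(-7) + (1−q)·8 = -15q + 8
  11q - 12 = -15q + 8  ⇒  26q = 20  ⇒  q = 10/13.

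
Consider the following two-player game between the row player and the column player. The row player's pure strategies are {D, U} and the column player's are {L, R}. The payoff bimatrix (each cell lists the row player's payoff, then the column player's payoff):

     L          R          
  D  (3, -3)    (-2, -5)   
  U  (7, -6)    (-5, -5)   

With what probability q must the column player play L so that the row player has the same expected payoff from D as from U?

The row player's indifference between D and U determines the column player's mixing probability q:
  the row player's payoff from D: q·3 + (1−q)·(-2) = 5q - 2
  the row player's payoff from U: q·7 + (1−q)·(-5) = 12q - 5
  5q - 2 = 12q - 5  ⇒  -7q = -3  ⇒  q = 3/7.

q = 3/7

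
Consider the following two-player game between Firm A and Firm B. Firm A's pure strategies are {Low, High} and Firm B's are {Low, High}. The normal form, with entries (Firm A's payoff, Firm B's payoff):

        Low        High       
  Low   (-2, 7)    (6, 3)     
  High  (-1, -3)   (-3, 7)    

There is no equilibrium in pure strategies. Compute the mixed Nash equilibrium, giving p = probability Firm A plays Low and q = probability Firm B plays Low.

p = 5/7, q = 9/10

Set Firm B's expected payoff from Low equal to that from High:
  Firm B's payoff from Low: p·7 + (1−p)·(-3) = 10p - 3
  Firm B's payoff from High: p·3 + (1−p)·7 = -4p + 7
  10p - 3 = -4p + 7  ⇒  14p = 10  ⇒  p = 5/7.
In a mixed equilibrium Firm A is indifferent between Low and High; this condition fixes q.
  Firm A's payoff to Low: q·(-2) + (1−q)·6 = -8q + 6
  Firm A's payoff to High: q·(-1) + (1−q)·(-3) = 2q - 3
  -8q + 6 = 2q - 3  ⇒  -10q = -9  ⇒  q = 9/10.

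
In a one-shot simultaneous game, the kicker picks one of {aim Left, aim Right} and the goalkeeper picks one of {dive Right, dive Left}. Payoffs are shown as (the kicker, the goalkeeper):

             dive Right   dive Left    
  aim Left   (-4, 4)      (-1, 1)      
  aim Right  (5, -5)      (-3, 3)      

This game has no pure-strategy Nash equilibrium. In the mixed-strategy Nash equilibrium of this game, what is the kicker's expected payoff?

-17/11

In a mixed equilibrium the kicker is indifferent between aim Left and aim Right; this condition fixes q.
  the kicker's payoff to aim Left: q·(-4) + (1−q)·(-1) = -3q - 1
  the kicker's payoff to aim Right: q·5 + (1−q)·(-3) = 8q - 3
  -3q - 1 = 8q - 3  ⇒  -11q = -2  ⇒  q = 2/11.
At equilibrium the kicker is indifferent across rows, so the kicker's payoff equals the payoff from aim Left: (2/11)·(-4) + (9/11)·(-1) = -17/11.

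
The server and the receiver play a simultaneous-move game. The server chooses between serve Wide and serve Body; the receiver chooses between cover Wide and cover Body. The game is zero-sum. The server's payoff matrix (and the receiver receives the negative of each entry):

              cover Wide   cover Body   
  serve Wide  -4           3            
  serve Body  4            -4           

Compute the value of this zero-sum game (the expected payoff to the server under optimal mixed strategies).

v = -4/15

The server's indifference between serve Wide and serve Body determines the receiver's mixing probability q:
  the server's expected payoff from serve Wide: q·(-4) + (1−q)·3 = -7q + 3
  the server's expected payoff from serve Body: q·4 + (1−q)·(-4) = 8q - 4
  -7q + 3 = 8q - 4  ⇒  -15q = -7  ⇒  q = 7/15.
The value is the server's expected payoff against this mix (using serve Wide): (7/15)·(-4) + (8/15)·3 = -4/15.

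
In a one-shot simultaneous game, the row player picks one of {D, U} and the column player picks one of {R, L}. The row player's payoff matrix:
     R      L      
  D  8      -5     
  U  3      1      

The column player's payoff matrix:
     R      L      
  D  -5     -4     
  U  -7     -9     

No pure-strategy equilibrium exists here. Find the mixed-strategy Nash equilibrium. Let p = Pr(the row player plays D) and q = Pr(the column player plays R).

p = 2/3, q = 6/11

For the column player to be willing to mix, the column player must be indifferent between R and L, which pins down the row player's mix.
  the column player's payoff from R: p·(-5) + (1−p)·(-7) = 2p - 7
  the column player's payoff from L: p·(-4) + (1−p)·(-9) = 5p - 9
  2p - 7 = 5p - 9  ⇒  -3p = -2  ⇒  p = 2/3.
The row player's indifference between D and U determines the column player's mixing probability q:
  the row player's payoff from D: q·8 + (1−q)·(-5) = 13q - 5
  the row player's payoff from U: q·3 + (1−q)·1 = 2q + 1
  13q - 5 = 2q + 1  ⇒  11q = 6  ⇒  q = 6/11.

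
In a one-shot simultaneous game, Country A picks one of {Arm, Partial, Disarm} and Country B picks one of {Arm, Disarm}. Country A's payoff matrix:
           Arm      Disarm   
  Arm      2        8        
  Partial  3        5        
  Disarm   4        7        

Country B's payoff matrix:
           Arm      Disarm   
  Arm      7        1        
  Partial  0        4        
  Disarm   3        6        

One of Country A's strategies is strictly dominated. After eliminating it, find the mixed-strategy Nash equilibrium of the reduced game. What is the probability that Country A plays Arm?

p = 1/3

Country A's strategy Partial is strictly dominated by Disarm: 4 > 3 and 7 > 5. Eliminate Partial.
Set Country B's expected payoff from Arm equal to that from Disarm:
  Country B's expected payoff from Arm: p·7 + (1−p)·3 = 4p + 3
  Country B's expected payoff from Disarm: p·1 + (1−p)·6 = -5p + 6
  4p + 3 = -5p + 6  ⇒  9p = 3  ⇒  p = 1/3.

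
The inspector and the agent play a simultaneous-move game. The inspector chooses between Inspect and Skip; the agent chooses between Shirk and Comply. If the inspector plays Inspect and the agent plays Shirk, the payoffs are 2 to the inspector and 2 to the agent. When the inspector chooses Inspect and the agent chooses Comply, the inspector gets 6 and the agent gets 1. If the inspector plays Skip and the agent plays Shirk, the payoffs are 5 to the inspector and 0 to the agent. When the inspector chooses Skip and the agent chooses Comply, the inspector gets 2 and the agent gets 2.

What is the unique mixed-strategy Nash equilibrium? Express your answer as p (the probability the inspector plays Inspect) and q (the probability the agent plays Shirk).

p = 2/3, q = 4/7

Set the agent's expected payoff from Shirk equal to that from Comply:
  the agent's payoff to Shirk: p·2 + (1−p)·0 = 2p
  the agent's payoff to Comply: p·1 + (1−p)·2 = -p + 2
  2p = -p + 2  ⇒  3p = 2  ⇒  p = 2/3.
For the inspector to be willing to mix, the inspector must be indifferent between Inspect and Skip, which pins down the agent's mix.
  the inspector's expected payoff from Inspect: q·2 + (1−q)·6 = -4q + 6
  the inspector's expected payoff from Skip: q·5 + (1−q)·2 = 3q + 2
  -4q + 6 = 3q + 2  ⇒  -7q = -4  ⇒  q = 4/7.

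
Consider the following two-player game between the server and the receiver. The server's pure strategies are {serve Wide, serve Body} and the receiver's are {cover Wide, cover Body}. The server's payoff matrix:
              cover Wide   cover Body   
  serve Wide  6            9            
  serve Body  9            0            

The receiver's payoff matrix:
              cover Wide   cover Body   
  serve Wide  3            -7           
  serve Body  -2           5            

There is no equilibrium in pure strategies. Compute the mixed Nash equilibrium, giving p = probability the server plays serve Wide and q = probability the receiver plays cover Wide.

Set the receiver's expected payoff from cover Wide equal to that from cover Body:
  the receiver's payoff to cover Wide: p·3 + (1−p)·(-2) = 5p - 2
  the receiver's payoff to cover Body: p·(-7) + (1−p)·5 = -12p + 5
  5p - 2 = -12p + 5  ⇒  17p = 7  ⇒  p = 7/17.
For the server to be willing to mix, the server must be indifferent between serve Wide and serve Body, which pins down the receiver's mix.
  the server's expected payoff from serve Wide: q·6 + (1−q)·9 = -3q + 9
  the server's expected payoff from serve Body: q·9 + (1−q)·0 = 9q
  -3q + 9 = 9q  ⇒  -12q = -9  ⇒  q = 3/4.

p = 7/17, q = 3/4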